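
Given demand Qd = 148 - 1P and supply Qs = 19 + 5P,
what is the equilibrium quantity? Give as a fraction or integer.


First find equilibrium price:
148 - 1P = 19 + 5P
P* = 129/6 = 43/2
Then substitute into demand:
Q* = 148 - 1 * 43/2 = 253/2

253/2


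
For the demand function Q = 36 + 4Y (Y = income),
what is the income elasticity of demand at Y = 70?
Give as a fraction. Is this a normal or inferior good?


dQ/dY = 4
At Y = 70: Q = 36 + 4*70 = 316
Ey = (dQ/dY)(Y/Q) = 4 * 70 / 316 = 70/79
Since Ey > 0, this is a normal good.

70/79 (normal good)


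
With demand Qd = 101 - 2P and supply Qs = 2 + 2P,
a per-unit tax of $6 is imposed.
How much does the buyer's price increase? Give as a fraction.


With a per-unit tax, the buyer's price increase depends on relative slopes.
Supply slope: d = 2, Demand slope: b = 2
Buyer's price increase = d * tax / (b + d)
= 2 * 6 / (2 + 2)
= 12 / 4 = 3

3


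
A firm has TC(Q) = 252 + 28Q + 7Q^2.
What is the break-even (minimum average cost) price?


AC(Q) = 252/Q + 28 + 7Q
To minimize: dAC/dQ = -252/Q^2 + 7 = 0
Q^2 = 252/7 = 36
Q* = 6
Min AC = 252/6 + 28 + 7*6
Min AC = 42 + 28 + 42 = 112

112


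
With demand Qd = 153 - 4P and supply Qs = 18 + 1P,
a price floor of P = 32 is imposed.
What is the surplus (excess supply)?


At P = 32:
Qd = 153 - 4*32 = 25
Qs = 18 + 1*32 = 50
Surplus = Qs - Qd = 50 - 25 = 25

25


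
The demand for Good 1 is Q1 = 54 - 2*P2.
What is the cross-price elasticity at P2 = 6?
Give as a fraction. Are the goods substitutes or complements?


dQ1/dP2 = -2
At P2 = 6: Q1 = 54 - 2*6 = 42
Exy = (dQ1/dP2)(P2/Q1) = -2 * 6 / 42 = -2/7
Since Exy < 0, the goods are complements.

-2/7 (complements)


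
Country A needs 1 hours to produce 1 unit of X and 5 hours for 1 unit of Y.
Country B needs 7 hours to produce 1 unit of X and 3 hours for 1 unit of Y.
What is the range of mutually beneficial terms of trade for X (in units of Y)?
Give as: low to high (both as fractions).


Opportunity cost of X for Country A = hours_X / hours_Y = 1/5 = 1/5 units of Y
Opportunity cost of X for Country B = hours_X / hours_Y = 7/3 = 7/3 units of Y
Terms of trade must be between the two opportunity costs.
Range: 1/5 to 7/3

1/5 to 7/3


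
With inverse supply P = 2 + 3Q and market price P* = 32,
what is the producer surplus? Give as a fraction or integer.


Minimum supply price (at Q=0): P_min = 2
Quantity supplied at P* = 32:
Q* = (32 - 2)/3 = 10
PS = (1/2) * Q* * (P* - P_min)
PS = (1/2) * 10 * (32 - 2)
PS = (1/2) * 10 * 30 = 150

150


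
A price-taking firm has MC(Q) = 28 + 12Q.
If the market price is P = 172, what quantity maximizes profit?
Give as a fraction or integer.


In perfect competition, profit is maximized where P = MC.
172 = 28 + 12Q
144 = 12Q
Q* = 144/12 = 12

12


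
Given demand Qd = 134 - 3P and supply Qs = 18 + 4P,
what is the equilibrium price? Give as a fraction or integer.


At equilibrium, Qd = Qs.
134 - 3P = 18 + 4P
134 - 18 = 3P + 4P
116 = 7P
P* = 116/7 = 116/7

116/7


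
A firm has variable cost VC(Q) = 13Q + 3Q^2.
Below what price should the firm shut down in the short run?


AVC(Q) = VC(Q)/Q = 13 + 3Q
AVC is increasing in Q, so minimum AVC is at Q -> 0+.
Min AVC = 13
The firm should shut down if P < 13.

13


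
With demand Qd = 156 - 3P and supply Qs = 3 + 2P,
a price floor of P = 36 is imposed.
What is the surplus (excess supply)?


At P = 36:
Qd = 156 - 3*36 = 48
Qs = 3 + 2*36 = 75
Surplus = Qs - Qd = 75 - 48 = 27

27


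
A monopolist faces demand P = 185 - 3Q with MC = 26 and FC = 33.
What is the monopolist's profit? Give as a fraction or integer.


MR = MC: 185 - 6Q = 26
Q* = 53/2
P* = 185 - 3*53/2 = 211/2
Profit = (P* - MC)*Q* - FC
= (211/2 - 26)*53/2 - 33
= 159/2*53/2 - 33
= 8427/4 - 33 = 8295/4

8295/4


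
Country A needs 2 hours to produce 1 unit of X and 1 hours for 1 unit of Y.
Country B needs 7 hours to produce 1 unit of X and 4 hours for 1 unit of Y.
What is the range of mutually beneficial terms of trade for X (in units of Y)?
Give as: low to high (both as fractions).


Opportunity cost of X for Country A = hours_X / hours_Y = 2/1 = 2 units of Y
Opportunity cost of X for Country B = hours_X / hours_Y = 7/4 = 7/4 units of Y
Terms of trade must be between the two opportunity costs.
Range: 7/4 to 2

7/4 to 2


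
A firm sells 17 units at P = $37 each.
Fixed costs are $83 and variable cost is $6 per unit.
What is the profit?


Total Revenue = P * Q = 37 * 17 = $629
Total Cost = FC + VC*Q = 83 + 6*17 = $185
Profit = TR - TC = 629 - 185 = $444

$444


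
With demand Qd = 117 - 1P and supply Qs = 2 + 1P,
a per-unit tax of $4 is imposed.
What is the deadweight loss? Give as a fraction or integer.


Pre-tax equilibrium quantity: Q* = 119/2
Post-tax equilibrium quantity: Q_tax = 115/2
Reduction in quantity: Q* - Q_tax = 2
DWL = (1/2) * tax * (Q* - Q_tax)
DWL = (1/2) * 4 * 2 = 4

4


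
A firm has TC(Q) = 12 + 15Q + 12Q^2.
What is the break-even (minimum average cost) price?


AC(Q) = 12/Q + 15 + 12Q
To minimize: dAC/dQ = -12/Q^2 + 12 = 0
Q^2 = 12/12 = 1
Q* = 1
Min AC = 12/1 + 15 + 12*1
Min AC = 12 + 15 + 12 = 39

39


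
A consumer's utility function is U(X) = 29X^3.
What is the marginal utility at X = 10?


MU = dU/dX = 29*3*X^(3-1)
MU = 87*X^2
At X = 10:
MU = 87 * 10^2
MU = 87 * 100 = 8700

8700


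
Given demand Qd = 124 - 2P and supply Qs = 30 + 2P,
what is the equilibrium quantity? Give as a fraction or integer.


First find equilibrium price:
124 - 2P = 30 + 2P
P* = 94/4 = 47/2
Then substitute into demand:
Q* = 124 - 2 * 47/2 = 77

77


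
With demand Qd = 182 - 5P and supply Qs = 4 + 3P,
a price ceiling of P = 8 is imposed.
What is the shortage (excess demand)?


At P = 8:
Qd = 182 - 5*8 = 142
Qs = 4 + 3*8 = 28
Shortage = Qd - Qs = 142 - 28 = 114

114


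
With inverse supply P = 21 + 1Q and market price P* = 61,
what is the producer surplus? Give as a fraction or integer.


Minimum supply price (at Q=0): P_min = 21
Quantity supplied at P* = 61:
Q* = (61 - 21)/1 = 40
PS = (1/2) * Q* * (P* - P_min)
PS = (1/2) * 40 * (61 - 21)
PS = (1/2) * 40 * 40 = 800

800


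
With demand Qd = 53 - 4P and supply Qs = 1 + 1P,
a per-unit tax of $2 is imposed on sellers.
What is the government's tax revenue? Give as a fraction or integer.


With tax on sellers, new supply: Qs' = 1 + 1(P - 2)
= 1P - 1
New equilibrium quantity:
Q_new = 49/5
Tax revenue = tax * Q_new = 2 * 49/5 = 98/5

98/5


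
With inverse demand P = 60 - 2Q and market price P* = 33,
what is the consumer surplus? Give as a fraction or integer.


Maximum willingness to pay (at Q=0): P_max = 60
Quantity demanded at P* = 33:
Q* = (60 - 33)/2 = 27/2
CS = (1/2) * Q* * (P_max - P*)
CS = (1/2) * 27/2 * (60 - 33)
CS = (1/2) * 27/2 * 27 = 729/4

729/4


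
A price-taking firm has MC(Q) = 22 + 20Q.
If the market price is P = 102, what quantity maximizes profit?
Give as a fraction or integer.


In perfect competition, profit is maximized where P = MC.
102 = 22 + 20Q
80 = 20Q
Q* = 80/20 = 4

4


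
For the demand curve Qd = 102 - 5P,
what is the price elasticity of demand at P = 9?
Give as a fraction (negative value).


dQ/dP = -5
At P = 9: Q = 102 - 5*9 = 57
E = (dQ/dP)(P/Q) = (-5)(9/57) = -15/19

-15/19


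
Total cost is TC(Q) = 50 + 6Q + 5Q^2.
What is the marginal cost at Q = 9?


MC = dTC/dQ = 6 + 2*5*Q
At Q = 9:
MC = 6 + 10*9
MC = 6 + 90 = 96

96


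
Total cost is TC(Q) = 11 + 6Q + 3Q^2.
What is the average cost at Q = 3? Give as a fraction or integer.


TC(3) = 11 + 6*3 + 3*3^2
TC(3) = 11 + 18 + 27 = 56
AC = TC/Q = 56/3 = 56/3

56/3


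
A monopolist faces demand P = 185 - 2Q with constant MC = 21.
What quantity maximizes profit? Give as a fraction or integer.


TR = P*Q = (185 - 2Q)Q = 185Q - 2Q^2
MR = dTR/dQ = 185 - 4Q
Set MR = MC:
185 - 4Q = 21
164 = 4Q
Q* = 164/4 = 41

41


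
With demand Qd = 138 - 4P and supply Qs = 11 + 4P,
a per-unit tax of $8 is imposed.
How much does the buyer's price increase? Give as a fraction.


With a per-unit tax, the buyer's price increase depends on relative slopes.
Supply slope: d = 4, Demand slope: b = 4
Buyer's price increase = d * tax / (b + d)
= 4 * 8 / (4 + 4)
= 32 / 8 = 4

4


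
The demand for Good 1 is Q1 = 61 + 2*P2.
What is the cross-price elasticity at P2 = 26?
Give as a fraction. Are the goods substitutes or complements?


dQ1/dP2 = 2
At P2 = 26: Q1 = 61 + 2*26 = 113
Exy = (dQ1/dP2)(P2/Q1) = 2 * 26 / 113 = 52/113
Since Exy > 0, the goods are substitutes.

52/113 (substitutes)


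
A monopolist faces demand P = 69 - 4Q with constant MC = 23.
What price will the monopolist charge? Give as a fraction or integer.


MR = 69 - 8Q
Set MR = MC: 69 - 8Q = 23
Q* = 23/4
Substitute into demand:
P* = 69 - 4*23/4 = 46

46


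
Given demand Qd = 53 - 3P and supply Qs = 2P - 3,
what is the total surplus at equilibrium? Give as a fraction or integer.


Find equilibrium: 53 - 3P = 2P - 3
53 + 3 = 5P
P* = 56/5 = 56/5
Q* = 2*56/5 - 3 = 97/5
Inverse demand: P = 53/3 - Q/3, so P_max = 53/3
Inverse supply: P = 3/2 + Q/2, so P_min = 3/2
CS = (1/2) * 97/5 * (53/3 - 56/5) = 9409/150
PS = (1/2) * 97/5 * (56/5 - 3/2) = 9409/100
TS = CS + PS = 9409/150 + 9409/100 = 9409/60

9409/60


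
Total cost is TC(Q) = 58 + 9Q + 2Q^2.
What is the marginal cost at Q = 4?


MC = dTC/dQ = 9 + 2*2*Q
At Q = 4:
MC = 9 + 4*4
MC = 9 + 16 = 25

25


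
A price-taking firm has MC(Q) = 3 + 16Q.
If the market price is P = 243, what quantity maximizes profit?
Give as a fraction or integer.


In perfect competition, profit is maximized where P = MC.
243 = 3 + 16Q
240 = 16Q
Q* = 240/16 = 15

15


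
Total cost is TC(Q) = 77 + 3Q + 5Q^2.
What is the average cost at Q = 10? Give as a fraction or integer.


TC(10) = 77 + 3*10 + 5*10^2
TC(10) = 77 + 30 + 500 = 607
AC = TC/Q = 607/10 = 607/10

607/10


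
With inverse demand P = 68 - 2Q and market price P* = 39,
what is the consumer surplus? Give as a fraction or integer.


Maximum willingness to pay (at Q=0): P_max = 68
Quantity demanded at P* = 39:
Q* = (68 - 39)/2 = 29/2
CS = (1/2) * Q* * (P_max - P*)
CS = (1/2) * 29/2 * (68 - 39)
CS = (1/2) * 29/2 * 29 = 841/4

841/4


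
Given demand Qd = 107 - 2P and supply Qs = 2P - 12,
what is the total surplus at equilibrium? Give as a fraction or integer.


Find equilibrium: 107 - 2P = 2P - 12
107 + 12 = 4P
P* = 119/4 = 119/4
Q* = 2*119/4 - 12 = 95/2
Inverse demand: P = 107/2 - Q/2, so P_max = 107/2
Inverse supply: P = 6 + Q/2, so P_min = 6
CS = (1/2) * 95/2 * (107/2 - 119/4) = 9025/16
PS = (1/2) * 95/2 * (119/4 - 6) = 9025/16
TS = CS + PS = 9025/16 + 9025/16 = 9025/8

9025/8


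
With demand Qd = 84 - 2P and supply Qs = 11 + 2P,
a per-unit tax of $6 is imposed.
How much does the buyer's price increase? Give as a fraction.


With a per-unit tax, the buyer's price increase depends on relative slopes.
Supply slope: d = 2, Demand slope: b = 2
Buyer's price increase = d * tax / (b + d)
= 2 * 6 / (2 + 2)
= 12 / 4 = 3

3


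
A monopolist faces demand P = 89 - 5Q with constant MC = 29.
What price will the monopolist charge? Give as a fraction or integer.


MR = 89 - 10Q
Set MR = MC: 89 - 10Q = 29
Q* = 6
Substitute into demand:
P* = 89 - 5*6 = 59

59


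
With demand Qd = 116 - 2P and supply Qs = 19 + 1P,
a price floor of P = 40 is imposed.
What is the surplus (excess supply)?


At P = 40:
Qd = 116 - 2*40 = 36
Qs = 19 + 1*40 = 59
Surplus = Qs - Qd = 59 - 36 = 23

23


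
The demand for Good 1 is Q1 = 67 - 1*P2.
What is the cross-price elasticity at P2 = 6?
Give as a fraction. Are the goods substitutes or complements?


dQ1/dP2 = -1
At P2 = 6: Q1 = 67 - 1*6 = 61
Exy = (dQ1/dP2)(P2/Q1) = -1 * 6 / 61 = -6/61
Since Exy < 0, the goods are complements.

-6/61 (complements)


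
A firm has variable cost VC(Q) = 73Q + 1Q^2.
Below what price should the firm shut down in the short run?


AVC(Q) = VC(Q)/Q = 73 + 1Q
AVC is increasing in Q, so minimum AVC is at Q -> 0+.
Min AVC = 73
The firm should shut down if P < 73.

73


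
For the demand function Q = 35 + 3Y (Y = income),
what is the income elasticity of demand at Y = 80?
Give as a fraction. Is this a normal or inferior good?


dQ/dY = 3
At Y = 80: Q = 35 + 3*80 = 275
Ey = (dQ/dY)(Y/Q) = 3 * 80 / 275 = 48/55
Since Ey > 0, this is a normal good.

48/55 (normal good)


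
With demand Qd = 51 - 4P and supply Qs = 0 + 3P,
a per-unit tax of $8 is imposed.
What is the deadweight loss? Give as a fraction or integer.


Pre-tax equilibrium quantity: Q* = 153/7
Post-tax equilibrium quantity: Q_tax = 57/7
Reduction in quantity: Q* - Q_tax = 96/7
DWL = (1/2) * tax * (Q* - Q_tax)
DWL = (1/2) * 8 * 96/7 = 384/7

384/7


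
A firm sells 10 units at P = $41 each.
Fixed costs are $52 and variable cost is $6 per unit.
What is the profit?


Total Revenue = P * Q = 41 * 10 = $410
Total Cost = FC + VC*Q = 52 + 6*10 = $112
Profit = TR - TC = 410 - 112 = $298

$298


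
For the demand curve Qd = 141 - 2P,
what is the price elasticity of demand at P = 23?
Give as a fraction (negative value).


dQ/dP = -2
At P = 23: Q = 141 - 2*23 = 95
E = (dQ/dP)(P/Q) = (-2)(23/95) = -46/95

-46/95


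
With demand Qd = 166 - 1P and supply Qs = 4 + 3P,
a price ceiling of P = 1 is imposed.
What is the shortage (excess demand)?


At P = 1:
Qd = 166 - 1*1 = 165
Qs = 4 + 3*1 = 7
Shortage = Qd - Qs = 165 - 7 = 158

158


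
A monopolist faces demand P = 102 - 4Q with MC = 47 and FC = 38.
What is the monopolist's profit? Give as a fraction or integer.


MR = MC: 102 - 8Q = 47
Q* = 55/8
P* = 102 - 4*55/8 = 149/2
Profit = (P* - MC)*Q* - FC
= (149/2 - 47)*55/8 - 38
= 55/2*55/8 - 38
= 3025/16 - 38 = 2417/16

2417/16


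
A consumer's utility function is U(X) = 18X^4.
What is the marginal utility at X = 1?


MU = dU/dX = 18*4*X^(4-1)
MU = 72*X^3
At X = 1:
MU = 72 * 1^3
MU = 72 * 1 = 72

72


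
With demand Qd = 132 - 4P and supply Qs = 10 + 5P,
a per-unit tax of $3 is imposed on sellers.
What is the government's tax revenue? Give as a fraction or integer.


With tax on sellers, new supply: Qs' = 10 + 5(P - 3)
= 5P - 5
New equilibrium quantity:
Q_new = 640/9
Tax revenue = tax * Q_new = 3 * 640/9 = 640/3

640/3


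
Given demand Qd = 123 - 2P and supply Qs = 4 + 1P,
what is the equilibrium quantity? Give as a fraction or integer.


First find equilibrium price:
123 - 2P = 4 + 1P
P* = 119/3 = 119/3
Then substitute into demand:
Q* = 123 - 2 * 119/3 = 131/3

131/3


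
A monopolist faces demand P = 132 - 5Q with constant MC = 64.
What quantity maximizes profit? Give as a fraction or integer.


TR = P*Q = (132 - 5Q)Q = 132Q - 5Q^2
MR = dTR/dQ = 132 - 10Q
Set MR = MC:
132 - 10Q = 64
68 = 10Q
Q* = 68/10 = 34/5

34/5


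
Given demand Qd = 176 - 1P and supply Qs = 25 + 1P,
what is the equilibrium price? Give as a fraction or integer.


At equilibrium, Qd = Qs.
176 - 1P = 25 + 1P
176 - 25 = 1P + 1P
151 = 2P
P* = 151/2 = 151/2

151/2


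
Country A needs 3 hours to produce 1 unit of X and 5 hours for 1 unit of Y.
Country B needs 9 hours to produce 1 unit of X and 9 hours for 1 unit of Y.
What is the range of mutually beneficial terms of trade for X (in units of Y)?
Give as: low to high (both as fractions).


Opportunity cost of X for Country A = hours_X / hours_Y = 3/5 = 3/5 units of Y
Opportunity cost of X for Country B = hours_X / hours_Y = 9/9 = 1 units of Y
Terms of trade must be between the two opportunity costs.
Range: 3/5 to 1

3/5 to 1


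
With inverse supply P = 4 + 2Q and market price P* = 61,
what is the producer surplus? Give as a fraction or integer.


Minimum supply price (at Q=0): P_min = 4
Quantity supplied at P* = 61:
Q* = (61 - 4)/2 = 57/2
PS = (1/2) * Q* * (P* - P_min)
PS = (1/2) * 57/2 * (61 - 4)
PS = (1/2) * 57/2 * 57 = 3249/4

3249/4


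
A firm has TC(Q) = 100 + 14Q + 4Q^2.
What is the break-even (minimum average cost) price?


AC(Q) = 100/Q + 14 + 4Q
To minimize: dAC/dQ = -100/Q^2 + 4 = 0
Q^2 = 100/4 = 25
Q* = 5
Min AC = 100/5 + 14 + 4*5
Min AC = 20 + 14 + 20 = 54

54


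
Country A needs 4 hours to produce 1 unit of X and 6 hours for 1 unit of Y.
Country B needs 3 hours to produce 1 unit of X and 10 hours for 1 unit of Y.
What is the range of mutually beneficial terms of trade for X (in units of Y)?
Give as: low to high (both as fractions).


Opportunity cost of X for Country A = hours_X / hours_Y = 4/6 = 2/3 units of Y
Opportunity cost of X for Country B = hours_X / hours_Y = 3/10 = 3/10 units of Y
Terms of trade must be between the two opportunity costs.
Range: 3/10 to 2/3

3/10 to 2/3


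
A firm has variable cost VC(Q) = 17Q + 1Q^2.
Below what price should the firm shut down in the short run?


AVC(Q) = VC(Q)/Q = 17 + 1Q
AVC is increasing in Q, so minimum AVC is at Q -> 0+.
Min AVC = 17
The firm should shut down if P < 17.

17


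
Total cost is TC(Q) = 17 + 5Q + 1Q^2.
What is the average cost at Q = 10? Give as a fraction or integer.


TC(10) = 17 + 5*10 + 1*10^2
TC(10) = 17 + 50 + 100 = 167
AC = TC/Q = 167/10 = 167/10

167/10


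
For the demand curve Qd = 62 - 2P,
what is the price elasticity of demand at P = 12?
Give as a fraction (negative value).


dQ/dP = -2
At P = 12: Q = 62 - 2*12 = 38
E = (dQ/dP)(P/Q) = (-2)(12/38) = -12/19

-12/19


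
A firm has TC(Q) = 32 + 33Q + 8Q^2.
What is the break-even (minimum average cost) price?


AC(Q) = 32/Q + 33 + 8Q
To minimize: dAC/dQ = -32/Q^2 + 8 = 0
Q^2 = 32/8 = 4
Q* = 2
Min AC = 32/2 + 33 + 8*2
Min AC = 16 + 33 + 16 = 65

65


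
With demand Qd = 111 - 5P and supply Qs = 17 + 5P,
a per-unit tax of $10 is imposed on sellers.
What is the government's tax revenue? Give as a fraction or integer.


With tax on sellers, new supply: Qs' = 17 + 5(P - 10)
= 5P - 33
New equilibrium quantity:
Q_new = 39
Tax revenue = tax * Q_new = 10 * 39 = 390

390


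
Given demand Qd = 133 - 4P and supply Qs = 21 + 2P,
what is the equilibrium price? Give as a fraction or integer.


At equilibrium, Qd = Qs.
133 - 4P = 21 + 2P
133 - 21 = 4P + 2P
112 = 6P
P* = 112/6 = 56/3

56/3


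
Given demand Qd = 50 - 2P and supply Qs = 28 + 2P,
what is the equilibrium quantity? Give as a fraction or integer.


First find equilibrium price:
50 - 2P = 28 + 2P
P* = 22/4 = 11/2
Then substitute into demand:
Q* = 50 - 2 * 11/2 = 39

39


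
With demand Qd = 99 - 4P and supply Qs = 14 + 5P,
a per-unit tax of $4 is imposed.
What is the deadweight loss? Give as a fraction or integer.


Pre-tax equilibrium quantity: Q* = 551/9
Post-tax equilibrium quantity: Q_tax = 157/3
Reduction in quantity: Q* - Q_tax = 80/9
DWL = (1/2) * tax * (Q* - Q_tax)
DWL = (1/2) * 4 * 80/9 = 160/9

160/9


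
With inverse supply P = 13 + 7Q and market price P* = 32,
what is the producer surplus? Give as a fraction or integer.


Minimum supply price (at Q=0): P_min = 13
Quantity supplied at P* = 32:
Q* = (32 - 13)/7 = 19/7
PS = (1/2) * Q* * (P* - P_min)
PS = (1/2) * 19/7 * (32 - 13)
PS = (1/2) * 19/7 * 19 = 361/14

361/14


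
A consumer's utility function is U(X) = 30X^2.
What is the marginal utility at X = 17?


MU = dU/dX = 30*2*X^(2-1)
MU = 60*X^1
At X = 17:
MU = 60 * 17^1
MU = 60 * 17 = 1020

1020


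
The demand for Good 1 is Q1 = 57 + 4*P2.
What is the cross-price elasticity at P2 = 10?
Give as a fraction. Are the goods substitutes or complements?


dQ1/dP2 = 4
At P2 = 10: Q1 = 57 + 4*10 = 97
Exy = (dQ1/dP2)(P2/Q1) = 4 * 10 / 97 = 40/97
Since Exy > 0, the goods are substitutes.

40/97 (substitutes)


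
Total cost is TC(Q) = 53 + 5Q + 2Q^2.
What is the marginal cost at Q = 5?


MC = dTC/dQ = 5 + 2*2*Q
At Q = 5:
MC = 5 + 4*5
MC = 5 + 20 = 25

25


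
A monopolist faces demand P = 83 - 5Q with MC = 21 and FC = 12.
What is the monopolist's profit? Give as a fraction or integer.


MR = MC: 83 - 10Q = 21
Q* = 31/5
P* = 83 - 5*31/5 = 52
Profit = (P* - MC)*Q* - FC
= (52 - 21)*31/5 - 12
= 31*31/5 - 12
= 961/5 - 12 = 901/5

901/5


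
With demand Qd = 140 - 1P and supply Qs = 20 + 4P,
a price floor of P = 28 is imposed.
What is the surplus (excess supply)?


At P = 28:
Qd = 140 - 1*28 = 112
Qs = 20 + 4*28 = 132
Surplus = Qs - Qd = 132 - 112 = 20

20


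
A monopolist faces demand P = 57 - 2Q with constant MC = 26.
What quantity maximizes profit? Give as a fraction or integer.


TR = P*Q = (57 - 2Q)Q = 57Q - 2Q^2
MR = dTR/dQ = 57 - 4Q
Set MR = MC:
57 - 4Q = 26
31 = 4Q
Q* = 31/4 = 31/4

31/4


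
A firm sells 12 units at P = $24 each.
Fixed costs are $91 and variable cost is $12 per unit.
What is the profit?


Total Revenue = P * Q = 24 * 12 = $288
Total Cost = FC + VC*Q = 91 + 12*12 = $235
Profit = TR - TC = 288 - 235 = $53

$53


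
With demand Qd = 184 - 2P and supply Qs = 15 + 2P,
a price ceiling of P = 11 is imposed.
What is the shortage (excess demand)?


At P = 11:
Qd = 184 - 2*11 = 162
Qs = 15 + 2*11 = 37
Shortage = Qd - Qs = 162 - 37 = 125

125


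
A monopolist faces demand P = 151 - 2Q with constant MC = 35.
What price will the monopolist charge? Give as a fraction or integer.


MR = 151 - 4Q
Set MR = MC: 151 - 4Q = 35
Q* = 29
Substitute into demand:
P* = 151 - 2*29 = 93

93


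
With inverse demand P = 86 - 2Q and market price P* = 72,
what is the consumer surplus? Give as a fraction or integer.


Maximum willingness to pay (at Q=0): P_max = 86
Quantity demanded at P* = 72:
Q* = (86 - 72)/2 = 7
CS = (1/2) * Q* * (P_max - P*)
CS = (1/2) * 7 * (86 - 72)
CS = (1/2) * 7 * 14 = 49

49


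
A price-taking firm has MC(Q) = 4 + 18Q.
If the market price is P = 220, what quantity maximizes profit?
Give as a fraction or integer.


In perfect competition, profit is maximized where P = MC.
220 = 4 + 18Q
216 = 18Q
Q* = 216/18 = 12

12


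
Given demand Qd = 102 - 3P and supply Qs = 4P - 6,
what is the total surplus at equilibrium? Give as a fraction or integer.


Find equilibrium: 102 - 3P = 4P - 6
102 + 6 = 7P
P* = 108/7 = 108/7
Q* = 4*108/7 - 6 = 390/7
Inverse demand: P = 34 - Q/3, so P_max = 34
Inverse supply: P = 3/2 + Q/4, so P_min = 3/2
CS = (1/2) * 390/7 * (34 - 108/7) = 25350/49
PS = (1/2) * 390/7 * (108/7 - 3/2) = 38025/98
TS = CS + PS = 25350/49 + 38025/98 = 12675/14

12675/14


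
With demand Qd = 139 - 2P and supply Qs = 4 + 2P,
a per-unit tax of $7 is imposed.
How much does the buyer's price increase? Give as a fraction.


With a per-unit tax, the buyer's price increase depends on relative slopes.
Supply slope: d = 2, Demand slope: b = 2
Buyer's price increase = d * tax / (b + d)
= 2 * 7 / (2 + 2)
= 14 / 4 = 7/2

7/2


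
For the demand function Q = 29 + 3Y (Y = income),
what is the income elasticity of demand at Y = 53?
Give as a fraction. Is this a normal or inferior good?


dQ/dY = 3
At Y = 53: Q = 29 + 3*53 = 188
Ey = (dQ/dY)(Y/Q) = 3 * 53 / 188 = 159/188
Since Ey > 0, this is a normal good.

159/188 (normal good)


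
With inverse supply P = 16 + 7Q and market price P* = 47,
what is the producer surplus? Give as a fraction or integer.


Minimum supply price (at Q=0): P_min = 16
Quantity supplied at P* = 47:
Q* = (47 - 16)/7 = 31/7
PS = (1/2) * Q* * (P* - P_min)
PS = (1/2) * 31/7 * (47 - 16)
PS = (1/2) * 31/7 * 31 = 961/14

961/14


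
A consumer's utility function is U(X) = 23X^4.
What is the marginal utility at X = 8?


MU = dU/dX = 23*4*X^(4-1)
MU = 92*X^3
At X = 8:
MU = 92 * 8^3
MU = 92 * 512 = 47104

47104


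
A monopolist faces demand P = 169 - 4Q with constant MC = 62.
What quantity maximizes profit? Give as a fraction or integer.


TR = P*Q = (169 - 4Q)Q = 169Q - 4Q^2
MR = dTR/dQ = 169 - 8Q
Set MR = MC:
169 - 8Q = 62
107 = 8Q
Q* = 107/8 = 107/8

107/8


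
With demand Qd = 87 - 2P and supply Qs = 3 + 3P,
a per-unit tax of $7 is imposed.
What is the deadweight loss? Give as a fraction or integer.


Pre-tax equilibrium quantity: Q* = 267/5
Post-tax equilibrium quantity: Q_tax = 45
Reduction in quantity: Q* - Q_tax = 42/5
DWL = (1/2) * tax * (Q* - Q_tax)
DWL = (1/2) * 7 * 42/5 = 147/5

147/5


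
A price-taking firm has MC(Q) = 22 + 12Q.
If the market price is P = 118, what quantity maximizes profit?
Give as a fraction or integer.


In perfect competition, profit is maximized where P = MC.
118 = 22 + 12Q
96 = 12Q
Q* = 96/12 = 8

8


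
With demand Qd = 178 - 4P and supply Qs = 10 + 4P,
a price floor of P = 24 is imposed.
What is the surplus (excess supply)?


At P = 24:
Qd = 178 - 4*24 = 82
Qs = 10 + 4*24 = 106
Surplus = Qs - Qd = 106 - 82 = 24

24


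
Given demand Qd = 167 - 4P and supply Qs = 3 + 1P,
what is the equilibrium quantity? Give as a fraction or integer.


First find equilibrium price:
167 - 4P = 3 + 1P
P* = 164/5 = 164/5
Then substitute into demand:
Q* = 167 - 4 * 164/5 = 179/5

179/5


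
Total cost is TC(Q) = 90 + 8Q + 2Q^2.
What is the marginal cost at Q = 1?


MC = dTC/dQ = 8 + 2*2*Q
At Q = 1:
MC = 8 + 4*1
MC = 8 + 4 = 12

12


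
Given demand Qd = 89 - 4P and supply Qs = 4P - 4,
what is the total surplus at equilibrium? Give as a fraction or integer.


Find equilibrium: 89 - 4P = 4P - 4
89 + 4 = 8P
P* = 93/8 = 93/8
Q* = 4*93/8 - 4 = 85/2
Inverse demand: P = 89/4 - Q/4, so P_max = 89/4
Inverse supply: P = 1 + Q/4, so P_min = 1
CS = (1/2) * 85/2 * (89/4 - 93/8) = 7225/32
PS = (1/2) * 85/2 * (93/8 - 1) = 7225/32
TS = CS + PS = 7225/32 + 7225/32 = 7225/16

7225/16


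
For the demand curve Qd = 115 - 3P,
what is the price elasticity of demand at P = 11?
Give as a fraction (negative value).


dQ/dP = -3
At P = 11: Q = 115 - 3*11 = 82
E = (dQ/dP)(P/Q) = (-3)(11/82) = -33/82

-33/82


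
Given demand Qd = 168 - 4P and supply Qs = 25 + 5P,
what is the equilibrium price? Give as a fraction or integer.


At equilibrium, Qd = Qs.
168 - 4P = 25 + 5P
168 - 25 = 4P + 5P
143 = 9P
P* = 143/9 = 143/9

143/9


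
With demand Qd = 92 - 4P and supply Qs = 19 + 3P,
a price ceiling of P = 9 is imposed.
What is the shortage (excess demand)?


At P = 9:
Qd = 92 - 4*9 = 56
Qs = 19 + 3*9 = 46
Shortage = Qd - Qs = 56 - 46 = 10

10


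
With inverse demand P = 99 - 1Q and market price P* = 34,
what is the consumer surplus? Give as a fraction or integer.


Maximum willingness to pay (at Q=0): P_max = 99
Quantity demanded at P* = 34:
Q* = (99 - 34)/1 = 65
CS = (1/2) * Q* * (P_max - P*)
CS = (1/2) * 65 * (99 - 34)
CS = (1/2) * 65 * 65 = 4225/2

4225/2


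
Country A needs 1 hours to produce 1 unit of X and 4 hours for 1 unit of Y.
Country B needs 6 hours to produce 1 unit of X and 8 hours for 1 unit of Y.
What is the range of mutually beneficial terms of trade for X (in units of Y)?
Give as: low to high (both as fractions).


Opportunity cost of X for Country A = hours_X / hours_Y = 1/4 = 1/4 units of Y
Opportunity cost of X for Country B = hours_X / hours_Y = 6/8 = 3/4 units of Y
Terms of trade must be between the two opportunity costs.
Range: 1/4 to 3/4

1/4 to 3/4


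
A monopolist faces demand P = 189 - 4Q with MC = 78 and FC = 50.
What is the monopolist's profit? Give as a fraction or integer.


MR = MC: 189 - 8Q = 78
Q* = 111/8
P* = 189 - 4*111/8 = 267/2
Profit = (P* - MC)*Q* - FC
= (267/2 - 78)*111/8 - 50
= 111/2*111/8 - 50
= 12321/16 - 50 = 11521/16

11521/16


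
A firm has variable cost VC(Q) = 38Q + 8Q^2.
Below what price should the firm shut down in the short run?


AVC(Q) = VC(Q)/Q = 38 + 8Q
AVC is increasing in Q, so minimum AVC is at Q -> 0+.
Min AVC = 38
The firm should shut down if P < 38.

38


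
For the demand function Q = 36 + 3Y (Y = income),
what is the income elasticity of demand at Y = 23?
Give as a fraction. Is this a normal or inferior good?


dQ/dY = 3
At Y = 23: Q = 36 + 3*23 = 105
Ey = (dQ/dY)(Y/Q) = 3 * 23 / 105 = 23/35
Since Ey > 0, this is a normal good.

23/35 (normal good)


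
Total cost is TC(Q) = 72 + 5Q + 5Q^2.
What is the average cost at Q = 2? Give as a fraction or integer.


TC(2) = 72 + 5*2 + 5*2^2
TC(2) = 72 + 10 + 20 = 102
AC = TC/Q = 102/2 = 51

51


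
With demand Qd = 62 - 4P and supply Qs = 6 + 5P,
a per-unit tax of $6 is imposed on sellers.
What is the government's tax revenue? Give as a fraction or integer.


With tax on sellers, new supply: Qs' = 6 + 5(P - 6)
= 5P - 24
New equilibrium quantity:
Q_new = 214/9
Tax revenue = tax * Q_new = 6 * 214/9 = 428/3

428/3


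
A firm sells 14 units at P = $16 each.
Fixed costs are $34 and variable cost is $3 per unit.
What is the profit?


Total Revenue = P * Q = 16 * 14 = $224
Total Cost = FC + VC*Q = 34 + 3*14 = $76
Profit = TR - TC = 224 - 76 = $148

$148


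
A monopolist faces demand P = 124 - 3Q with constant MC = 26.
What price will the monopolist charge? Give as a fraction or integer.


MR = 124 - 6Q
Set MR = MC: 124 - 6Q = 26
Q* = 49/3
Substitute into demand:
P* = 124 - 3*49/3 = 75

75


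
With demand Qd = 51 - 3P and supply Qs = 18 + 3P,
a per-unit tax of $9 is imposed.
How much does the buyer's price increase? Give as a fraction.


With a per-unit tax, the buyer's price increase depends on relative slopes.
Supply slope: d = 3, Demand slope: b = 3
Buyer's price increase = d * tax / (b + d)
= 3 * 9 / (3 + 3)
= 27 / 6 = 9/2

9/2


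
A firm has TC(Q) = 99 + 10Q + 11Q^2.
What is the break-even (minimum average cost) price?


AC(Q) = 99/Q + 10 + 11Q
To minimize: dAC/dQ = -99/Q^2 + 11 = 0
Q^2 = 99/11 = 9
Q* = 3
Min AC = 99/3 + 10 + 11*3
Min AC = 33 + 10 + 33 = 76

76


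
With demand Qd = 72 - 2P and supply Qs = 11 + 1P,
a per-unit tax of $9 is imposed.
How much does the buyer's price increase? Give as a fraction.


With a per-unit tax, the buyer's price increase depends on relative slopes.
Supply slope: d = 1, Demand slope: b = 2
Buyer's price increase = d * tax / (b + d)
= 1 * 9 / (2 + 1)
= 9 / 3 = 3

3


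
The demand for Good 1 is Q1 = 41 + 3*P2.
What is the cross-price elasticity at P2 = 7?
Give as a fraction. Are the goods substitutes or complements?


dQ1/dP2 = 3
At P2 = 7: Q1 = 41 + 3*7 = 62
Exy = (dQ1/dP2)(P2/Q1) = 3 * 7 / 62 = 21/62
Since Exy > 0, the goods are substitutes.

21/62 (substitutes)


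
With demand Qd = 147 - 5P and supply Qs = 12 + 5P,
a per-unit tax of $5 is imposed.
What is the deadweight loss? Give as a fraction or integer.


Pre-tax equilibrium quantity: Q* = 159/2
Post-tax equilibrium quantity: Q_tax = 67
Reduction in quantity: Q* - Q_tax = 25/2
DWL = (1/2) * tax * (Q* - Q_tax)
DWL = (1/2) * 5 * 25/2 = 125/4

125/4


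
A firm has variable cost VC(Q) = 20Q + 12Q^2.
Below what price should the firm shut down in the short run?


AVC(Q) = VC(Q)/Q = 20 + 12Q
AVC is increasing in Q, so minimum AVC is at Q -> 0+.
Min AVC = 20
The firm should shut down if P < 20.

20


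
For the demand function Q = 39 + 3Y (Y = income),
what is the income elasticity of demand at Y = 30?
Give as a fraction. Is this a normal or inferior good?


dQ/dY = 3
At Y = 30: Q = 39 + 3*30 = 129
Ey = (dQ/dY)(Y/Q) = 3 * 30 / 129 = 30/43
Since Ey > 0, this is a normal good.

30/43 (normal good)


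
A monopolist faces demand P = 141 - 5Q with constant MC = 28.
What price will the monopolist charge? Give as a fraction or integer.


MR = 141 - 10Q
Set MR = MC: 141 - 10Q = 28
Q* = 113/10
Substitute into demand:
P* = 141 - 5*113/10 = 169/2

169/2


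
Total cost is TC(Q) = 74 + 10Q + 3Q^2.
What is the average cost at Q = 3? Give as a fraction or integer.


TC(3) = 74 + 10*3 + 3*3^2
TC(3) = 74 + 30 + 27 = 131
AC = TC/Q = 131/3 = 131/3

131/3


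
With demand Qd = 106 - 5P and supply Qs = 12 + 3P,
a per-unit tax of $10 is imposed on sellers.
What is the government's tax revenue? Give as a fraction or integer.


With tax on sellers, new supply: Qs' = 12 + 3(P - 10)
= 3P - 18
New equilibrium quantity:
Q_new = 57/2
Tax revenue = tax * Q_new = 10 * 57/2 = 285

285


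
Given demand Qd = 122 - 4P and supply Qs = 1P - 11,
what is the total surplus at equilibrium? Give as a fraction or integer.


Find equilibrium: 122 - 4P = 1P - 11
122 + 11 = 5P
P* = 133/5 = 133/5
Q* = 1*133/5 - 11 = 78/5
Inverse demand: P = 61/2 - Q/4, so P_max = 61/2
Inverse supply: P = 11 + Q/1, so P_min = 11
CS = (1/2) * 78/5 * (61/2 - 133/5) = 1521/50
PS = (1/2) * 78/5 * (133/5 - 11) = 3042/25
TS = CS + PS = 1521/50 + 3042/25 = 1521/10

1521/10


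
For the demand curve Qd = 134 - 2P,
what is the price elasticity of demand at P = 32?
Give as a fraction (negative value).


dQ/dP = -2
At P = 32: Q = 134 - 2*32 = 70
E = (dQ/dP)(P/Q) = (-2)(32/70) = -32/35

-32/35


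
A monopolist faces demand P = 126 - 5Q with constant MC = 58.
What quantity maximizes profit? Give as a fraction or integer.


TR = P*Q = (126 - 5Q)Q = 126Q - 5Q^2
MR = dTR/dQ = 126 - 10Q
Set MR = MC:
126 - 10Q = 58
68 = 10Q
Q* = 68/10 = 34/5

34/5


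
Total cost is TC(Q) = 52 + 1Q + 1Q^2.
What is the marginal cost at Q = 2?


MC = dTC/dQ = 1 + 2*1*Q
At Q = 2:
MC = 1 + 2*2
MC = 1 + 4 = 5

5


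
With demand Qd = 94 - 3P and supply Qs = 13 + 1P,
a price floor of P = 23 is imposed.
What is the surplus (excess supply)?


At P = 23:
Qd = 94 - 3*23 = 25
Qs = 13 + 1*23 = 36
Surplus = Qs - Qd = 36 - 25 = 11

11


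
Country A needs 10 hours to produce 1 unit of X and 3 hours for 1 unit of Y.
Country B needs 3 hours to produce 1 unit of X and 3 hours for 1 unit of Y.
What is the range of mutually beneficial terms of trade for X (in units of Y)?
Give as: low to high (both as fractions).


Opportunity cost of X for Country A = hours_X / hours_Y = 10/3 = 10/3 units of Y
Opportunity cost of X for Country B = hours_X / hours_Y = 3/3 = 1 units of Y
Terms of trade must be between the two opportunity costs.
Range: 1 to 10/3

1 to 10/3


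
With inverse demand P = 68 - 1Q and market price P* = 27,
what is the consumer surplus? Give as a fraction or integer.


Maximum willingness to pay (at Q=0): P_max = 68
Quantity demanded at P* = 27:
Q* = (68 - 27)/1 = 41
CS = (1/2) * Q* * (P_max - P*)
CS = (1/2) * 41 * (68 - 27)
CS = (1/2) * 41 * 41 = 1681/2

1681/2


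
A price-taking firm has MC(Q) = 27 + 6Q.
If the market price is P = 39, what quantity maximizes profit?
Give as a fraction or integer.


In perfect competition, profit is maximized where P = MC.
39 = 27 + 6Q
12 = 6Q
Q* = 12/6 = 2

2


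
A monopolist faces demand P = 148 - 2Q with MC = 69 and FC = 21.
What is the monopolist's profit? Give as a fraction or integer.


MR = MC: 148 - 4Q = 69
Q* = 79/4
P* = 148 - 2*79/4 = 217/2
Profit = (P* - MC)*Q* - FC
= (217/2 - 69)*79/4 - 21
= 79/2*79/4 - 21
= 6241/8 - 21 = 6073/8

6073/8


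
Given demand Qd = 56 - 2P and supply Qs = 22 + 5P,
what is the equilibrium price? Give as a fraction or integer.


At equilibrium, Qd = Qs.
56 - 2P = 22 + 5P
56 - 22 = 2P + 5P
34 = 7P
P* = 34/7 = 34/7

34/7


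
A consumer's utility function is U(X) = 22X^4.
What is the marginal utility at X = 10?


MU = dU/dX = 22*4*X^(4-1)
MU = 88*X^3
At X = 10:
MU = 88 * 10^3
MU = 88 * 1000 = 88000

88000


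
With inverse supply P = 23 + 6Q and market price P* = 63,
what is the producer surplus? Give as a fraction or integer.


Minimum supply price (at Q=0): P_min = 23
Quantity supplied at P* = 63:
Q* = (63 - 23)/6 = 20/3
PS = (1/2) * Q* * (P* - P_min)
PS = (1/2) * 20/3 * (63 - 23)
PS = (1/2) * 20/3 * 40 = 400/3

400/3


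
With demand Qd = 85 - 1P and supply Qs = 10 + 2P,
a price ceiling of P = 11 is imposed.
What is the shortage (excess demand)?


At P = 11:
Qd = 85 - 1*11 = 74
Qs = 10 + 2*11 = 32
Shortage = Qd - Qs = 74 - 32 = 42

42


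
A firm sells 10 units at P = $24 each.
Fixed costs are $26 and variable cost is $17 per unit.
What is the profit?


Total Revenue = P * Q = 24 * 10 = $240
Total Cost = FC + VC*Q = 26 + 17*10 = $196
Profit = TR - TC = 240 - 196 = $44

$44


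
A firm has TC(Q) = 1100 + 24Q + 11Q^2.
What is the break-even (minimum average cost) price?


AC(Q) = 1100/Q + 24 + 11Q
To minimize: dAC/dQ = -1100/Q^2 + 11 = 0
Q^2 = 1100/11 = 100
Q* = 10
Min AC = 1100/10 + 24 + 11*10
Min AC = 110 + 24 + 110 = 244

244


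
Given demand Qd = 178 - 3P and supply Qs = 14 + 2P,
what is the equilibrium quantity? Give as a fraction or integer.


First find equilibrium price:
178 - 3P = 14 + 2P
P* = 164/5 = 164/5
Then substitute into demand:
Q* = 178 - 3 * 164/5 = 398/5

398/5


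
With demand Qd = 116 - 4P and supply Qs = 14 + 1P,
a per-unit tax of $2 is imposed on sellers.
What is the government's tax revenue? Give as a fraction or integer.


With tax on sellers, new supply: Qs' = 14 + 1(P - 2)
= 12 + 1P
New equilibrium quantity:
Q_new = 164/5
Tax revenue = tax * Q_new = 2 * 164/5 = 328/5

328/5


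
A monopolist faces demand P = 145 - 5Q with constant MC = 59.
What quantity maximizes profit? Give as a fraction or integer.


TR = P*Q = (145 - 5Q)Q = 145Q - 5Q^2
MR = dTR/dQ = 145 - 10Q
Set MR = MC:
145 - 10Q = 59
86 = 10Q
Q* = 86/10 = 43/5

43/5


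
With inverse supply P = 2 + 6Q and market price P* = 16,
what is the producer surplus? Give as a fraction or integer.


Minimum supply price (at Q=0): P_min = 2
Quantity supplied at P* = 16:
Q* = (16 - 2)/6 = 7/3
PS = (1/2) * Q* * (P* - P_min)
PS = (1/2) * 7/3 * (16 - 2)
PS = (1/2) * 7/3 * 14 = 49/3

49/3


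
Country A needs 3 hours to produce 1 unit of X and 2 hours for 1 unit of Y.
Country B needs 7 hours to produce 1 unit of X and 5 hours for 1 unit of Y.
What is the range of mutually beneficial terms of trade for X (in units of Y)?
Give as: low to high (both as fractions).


Opportunity cost of X for Country A = hours_X / hours_Y = 3/2 = 3/2 units of Y
Opportunity cost of X for Country B = hours_X / hours_Y = 7/5 = 7/5 units of Y
Terms of trade must be between the two opportunity costs.
Range: 7/5 to 3/2

7/5 to 3/2


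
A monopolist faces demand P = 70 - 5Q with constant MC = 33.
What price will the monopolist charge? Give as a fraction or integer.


MR = 70 - 10Q
Set MR = MC: 70 - 10Q = 33
Q* = 37/10
Substitute into demand:
P* = 70 - 5*37/10 = 103/2

103/2


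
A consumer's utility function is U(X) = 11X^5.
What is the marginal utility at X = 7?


MU = dU/dX = 11*5*X^(5-1)
MU = 55*X^4
At X = 7:
MU = 55 * 7^4
MU = 55 * 2401 = 132055

132055


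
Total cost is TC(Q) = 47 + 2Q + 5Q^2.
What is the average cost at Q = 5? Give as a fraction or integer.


TC(5) = 47 + 2*5 + 5*5^2
TC(5) = 47 + 10 + 125 = 182
AC = TC/Q = 182/5 = 182/5

182/5


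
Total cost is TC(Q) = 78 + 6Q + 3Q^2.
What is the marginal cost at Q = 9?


MC = dTC/dQ = 6 + 2*3*Q
At Q = 9:
MC = 6 + 6*9
MC = 6 + 54 = 60

60


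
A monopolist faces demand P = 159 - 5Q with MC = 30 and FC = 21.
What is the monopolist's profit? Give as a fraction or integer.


MR = MC: 159 - 10Q = 30
Q* = 129/10
P* = 159 - 5*129/10 = 189/2
Profit = (P* - MC)*Q* - FC
= (189/2 - 30)*129/10 - 21
= 129/2*129/10 - 21
= 16641/20 - 21 = 16221/20

16221/20


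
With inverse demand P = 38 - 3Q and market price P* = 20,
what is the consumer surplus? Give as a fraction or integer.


Maximum willingness to pay (at Q=0): P_max = 38
Quantity demanded at P* = 20:
Q* = (38 - 20)/3 = 6
CS = (1/2) * Q* * (P_max - P*)
CS = (1/2) * 6 * (38 - 20)
CS = (1/2) * 6 * 18 = 54

54


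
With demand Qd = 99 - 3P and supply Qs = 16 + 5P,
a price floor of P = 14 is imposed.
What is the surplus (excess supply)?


At P = 14:
Qd = 99 - 3*14 = 57
Qs = 16 + 5*14 = 86
Surplus = Qs - Qd = 86 - 57 = 29

29


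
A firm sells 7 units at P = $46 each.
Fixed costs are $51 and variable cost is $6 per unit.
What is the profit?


Total Revenue = P * Q = 46 * 7 = $322
Total Cost = FC + VC*Q = 51 + 6*7 = $93
Profit = TR - TC = 322 - 93 = $229

$229


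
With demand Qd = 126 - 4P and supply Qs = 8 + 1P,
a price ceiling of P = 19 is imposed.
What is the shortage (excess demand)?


At P = 19:
Qd = 126 - 4*19 = 50
Qs = 8 + 1*19 = 27
Shortage = Qd - Qs = 50 - 27 = 23

23


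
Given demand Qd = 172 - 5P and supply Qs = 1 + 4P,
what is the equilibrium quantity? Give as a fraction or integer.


First find equilibrium price:
172 - 5P = 1 + 4P
P* = 171/9 = 19
Then substitute into demand:
Q* = 172 - 5 * 19 = 77

77
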